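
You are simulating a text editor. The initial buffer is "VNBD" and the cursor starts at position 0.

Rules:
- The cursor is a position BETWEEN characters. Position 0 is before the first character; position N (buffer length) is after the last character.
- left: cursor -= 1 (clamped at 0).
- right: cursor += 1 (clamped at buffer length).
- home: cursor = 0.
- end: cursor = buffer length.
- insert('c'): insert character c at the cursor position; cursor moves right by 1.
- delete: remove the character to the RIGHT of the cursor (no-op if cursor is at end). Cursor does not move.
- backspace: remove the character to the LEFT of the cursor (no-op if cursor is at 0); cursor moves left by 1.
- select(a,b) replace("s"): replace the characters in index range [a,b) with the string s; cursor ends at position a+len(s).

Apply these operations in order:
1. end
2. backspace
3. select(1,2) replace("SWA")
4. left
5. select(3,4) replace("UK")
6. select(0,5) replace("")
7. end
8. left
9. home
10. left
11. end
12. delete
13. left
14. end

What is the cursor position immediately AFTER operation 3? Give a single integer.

Answer: 4

Derivation:
After op 1 (end): buf='VNBD' cursor=4
After op 2 (backspace): buf='VNB' cursor=3
After op 3 (select(1,2) replace("SWA")): buf='VSWAB' cursor=4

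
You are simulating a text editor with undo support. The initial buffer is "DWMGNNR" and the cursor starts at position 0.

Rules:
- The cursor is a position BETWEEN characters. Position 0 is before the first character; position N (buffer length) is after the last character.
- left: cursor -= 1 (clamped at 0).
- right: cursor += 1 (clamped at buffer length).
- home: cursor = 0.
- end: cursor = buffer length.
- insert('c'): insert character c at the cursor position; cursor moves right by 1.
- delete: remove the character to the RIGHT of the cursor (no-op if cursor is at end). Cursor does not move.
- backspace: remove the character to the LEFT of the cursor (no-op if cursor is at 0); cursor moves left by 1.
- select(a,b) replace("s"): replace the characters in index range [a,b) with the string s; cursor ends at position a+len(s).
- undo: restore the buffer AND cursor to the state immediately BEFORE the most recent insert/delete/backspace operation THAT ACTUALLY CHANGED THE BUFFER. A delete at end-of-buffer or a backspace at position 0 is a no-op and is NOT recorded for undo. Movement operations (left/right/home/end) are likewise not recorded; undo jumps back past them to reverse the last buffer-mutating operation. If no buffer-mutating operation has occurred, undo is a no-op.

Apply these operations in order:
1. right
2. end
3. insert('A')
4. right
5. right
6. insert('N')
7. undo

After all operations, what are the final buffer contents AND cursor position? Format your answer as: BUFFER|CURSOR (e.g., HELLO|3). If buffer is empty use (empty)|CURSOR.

Answer: DWMGNNRA|8

Derivation:
After op 1 (right): buf='DWMGNNR' cursor=1
After op 2 (end): buf='DWMGNNR' cursor=7
After op 3 (insert('A')): buf='DWMGNNRA' cursor=8
After op 4 (right): buf='DWMGNNRA' cursor=8
After op 5 (right): buf='DWMGNNRA' cursor=8
After op 6 (insert('N')): buf='DWMGNNRAN' cursor=9
After op 7 (undo): buf='DWMGNNRA' cursor=8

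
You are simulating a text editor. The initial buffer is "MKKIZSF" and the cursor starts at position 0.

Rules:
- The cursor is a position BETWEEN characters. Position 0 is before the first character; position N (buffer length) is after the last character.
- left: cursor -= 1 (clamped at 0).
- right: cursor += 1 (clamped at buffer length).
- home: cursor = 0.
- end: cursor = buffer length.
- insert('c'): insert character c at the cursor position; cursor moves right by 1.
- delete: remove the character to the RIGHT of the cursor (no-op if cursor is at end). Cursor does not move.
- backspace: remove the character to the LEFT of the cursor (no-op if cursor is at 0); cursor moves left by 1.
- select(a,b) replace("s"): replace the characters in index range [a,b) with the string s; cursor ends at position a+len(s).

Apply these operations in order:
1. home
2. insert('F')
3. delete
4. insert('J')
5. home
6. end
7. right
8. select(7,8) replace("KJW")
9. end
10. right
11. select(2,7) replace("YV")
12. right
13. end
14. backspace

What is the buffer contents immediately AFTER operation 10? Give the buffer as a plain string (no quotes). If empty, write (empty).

Answer: FJKKIZSKJW

Derivation:
After op 1 (home): buf='MKKIZSF' cursor=0
After op 2 (insert('F')): buf='FMKKIZSF' cursor=1
After op 3 (delete): buf='FKKIZSF' cursor=1
After op 4 (insert('J')): buf='FJKKIZSF' cursor=2
After op 5 (home): buf='FJKKIZSF' cursor=0
After op 6 (end): buf='FJKKIZSF' cursor=8
After op 7 (right): buf='FJKKIZSF' cursor=8
After op 8 (select(7,8) replace("KJW")): buf='FJKKIZSKJW' cursor=10
After op 9 (end): buf='FJKKIZSKJW' cursor=10
After op 10 (right): buf='FJKKIZSKJW' cursor=10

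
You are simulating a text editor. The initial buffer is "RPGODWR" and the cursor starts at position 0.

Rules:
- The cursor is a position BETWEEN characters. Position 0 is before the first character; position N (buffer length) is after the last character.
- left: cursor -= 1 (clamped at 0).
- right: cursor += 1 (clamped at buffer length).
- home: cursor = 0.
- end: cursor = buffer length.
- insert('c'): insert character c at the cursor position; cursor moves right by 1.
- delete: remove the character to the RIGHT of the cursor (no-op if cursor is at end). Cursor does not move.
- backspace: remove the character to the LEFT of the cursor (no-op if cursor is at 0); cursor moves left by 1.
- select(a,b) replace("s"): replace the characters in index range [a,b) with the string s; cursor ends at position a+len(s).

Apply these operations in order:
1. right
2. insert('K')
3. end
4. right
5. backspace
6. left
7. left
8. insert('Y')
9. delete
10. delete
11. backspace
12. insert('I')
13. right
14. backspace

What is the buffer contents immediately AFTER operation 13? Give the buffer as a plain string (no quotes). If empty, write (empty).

Answer: RKPGOI

Derivation:
After op 1 (right): buf='RPGODWR' cursor=1
After op 2 (insert('K')): buf='RKPGODWR' cursor=2
After op 3 (end): buf='RKPGODWR' cursor=8
After op 4 (right): buf='RKPGODWR' cursor=8
After op 5 (backspace): buf='RKPGODW' cursor=7
After op 6 (left): buf='RKPGODW' cursor=6
After op 7 (left): buf='RKPGODW' cursor=5
After op 8 (insert('Y')): buf='RKPGOYDW' cursor=6
After op 9 (delete): buf='RKPGOYW' cursor=6
After op 10 (delete): buf='RKPGOY' cursor=6
After op 11 (backspace): buf='RKPGO' cursor=5
After op 12 (insert('I')): buf='RKPGOI' cursor=6
After op 13 (right): buf='RKPGOI' cursor=6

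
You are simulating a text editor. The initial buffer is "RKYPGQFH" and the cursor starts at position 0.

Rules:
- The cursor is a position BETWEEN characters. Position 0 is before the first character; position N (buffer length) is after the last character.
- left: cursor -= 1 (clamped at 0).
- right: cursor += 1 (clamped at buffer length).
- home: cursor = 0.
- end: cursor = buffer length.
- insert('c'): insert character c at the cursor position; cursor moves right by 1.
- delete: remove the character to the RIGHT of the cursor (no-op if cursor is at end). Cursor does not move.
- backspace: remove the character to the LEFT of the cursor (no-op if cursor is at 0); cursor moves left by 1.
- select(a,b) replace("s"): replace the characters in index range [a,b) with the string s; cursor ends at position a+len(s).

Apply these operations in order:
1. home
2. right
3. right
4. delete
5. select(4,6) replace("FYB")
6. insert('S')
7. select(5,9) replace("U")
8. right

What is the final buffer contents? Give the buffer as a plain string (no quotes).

Answer: RKPGFU

Derivation:
After op 1 (home): buf='RKYPGQFH' cursor=0
After op 2 (right): buf='RKYPGQFH' cursor=1
After op 3 (right): buf='RKYPGQFH' cursor=2
After op 4 (delete): buf='RKPGQFH' cursor=2
After op 5 (select(4,6) replace("FYB")): buf='RKPGFYBH' cursor=7
After op 6 (insert('S')): buf='RKPGFYBSH' cursor=8
After op 7 (select(5,9) replace("U")): buf='RKPGFU' cursor=6
After op 8 (right): buf='RKPGFU' cursor=6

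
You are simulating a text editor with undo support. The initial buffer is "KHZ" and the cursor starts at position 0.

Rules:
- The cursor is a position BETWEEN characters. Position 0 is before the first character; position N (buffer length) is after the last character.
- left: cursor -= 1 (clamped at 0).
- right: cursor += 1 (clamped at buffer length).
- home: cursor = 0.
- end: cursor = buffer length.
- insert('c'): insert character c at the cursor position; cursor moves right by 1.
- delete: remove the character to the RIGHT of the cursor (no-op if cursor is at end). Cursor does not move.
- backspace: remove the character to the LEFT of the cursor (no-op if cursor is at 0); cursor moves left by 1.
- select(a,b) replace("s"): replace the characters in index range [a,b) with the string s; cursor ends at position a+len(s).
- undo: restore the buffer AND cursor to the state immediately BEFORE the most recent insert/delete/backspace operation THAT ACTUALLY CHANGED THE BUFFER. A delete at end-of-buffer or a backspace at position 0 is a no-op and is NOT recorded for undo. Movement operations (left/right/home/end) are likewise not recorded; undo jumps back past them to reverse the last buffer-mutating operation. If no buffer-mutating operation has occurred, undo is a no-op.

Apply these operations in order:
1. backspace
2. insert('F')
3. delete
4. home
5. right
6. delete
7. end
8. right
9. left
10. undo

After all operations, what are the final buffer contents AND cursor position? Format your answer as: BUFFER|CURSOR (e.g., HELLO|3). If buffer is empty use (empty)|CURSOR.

After op 1 (backspace): buf='KHZ' cursor=0
After op 2 (insert('F')): buf='FKHZ' cursor=1
After op 3 (delete): buf='FHZ' cursor=1
After op 4 (home): buf='FHZ' cursor=0
After op 5 (right): buf='FHZ' cursor=1
After op 6 (delete): buf='FZ' cursor=1
After op 7 (end): buf='FZ' cursor=2
After op 8 (right): buf='FZ' cursor=2
After op 9 (left): buf='FZ' cursor=1
After op 10 (undo): buf='FHZ' cursor=1

Answer: FHZ|1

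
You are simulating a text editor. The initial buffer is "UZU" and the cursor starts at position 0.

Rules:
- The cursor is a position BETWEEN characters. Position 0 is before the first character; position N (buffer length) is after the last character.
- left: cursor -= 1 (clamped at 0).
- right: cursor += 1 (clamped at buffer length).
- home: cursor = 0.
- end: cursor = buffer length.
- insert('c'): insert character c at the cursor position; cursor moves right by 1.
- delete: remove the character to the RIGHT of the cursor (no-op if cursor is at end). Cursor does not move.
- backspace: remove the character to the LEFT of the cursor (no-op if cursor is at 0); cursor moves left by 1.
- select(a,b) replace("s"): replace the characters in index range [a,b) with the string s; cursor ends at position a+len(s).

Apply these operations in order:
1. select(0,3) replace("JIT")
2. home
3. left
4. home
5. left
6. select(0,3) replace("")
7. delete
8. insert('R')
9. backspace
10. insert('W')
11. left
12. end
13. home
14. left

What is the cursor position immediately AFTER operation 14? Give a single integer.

After op 1 (select(0,3) replace("JIT")): buf='JIT' cursor=3
After op 2 (home): buf='JIT' cursor=0
After op 3 (left): buf='JIT' cursor=0
After op 4 (home): buf='JIT' cursor=0
After op 5 (left): buf='JIT' cursor=0
After op 6 (select(0,3) replace("")): buf='(empty)' cursor=0
After op 7 (delete): buf='(empty)' cursor=0
After op 8 (insert('R')): buf='R' cursor=1
After op 9 (backspace): buf='(empty)' cursor=0
After op 10 (insert('W')): buf='W' cursor=1
After op 11 (left): buf='W' cursor=0
After op 12 (end): buf='W' cursor=1
After op 13 (home): buf='W' cursor=0
After op 14 (left): buf='W' cursor=0

Answer: 0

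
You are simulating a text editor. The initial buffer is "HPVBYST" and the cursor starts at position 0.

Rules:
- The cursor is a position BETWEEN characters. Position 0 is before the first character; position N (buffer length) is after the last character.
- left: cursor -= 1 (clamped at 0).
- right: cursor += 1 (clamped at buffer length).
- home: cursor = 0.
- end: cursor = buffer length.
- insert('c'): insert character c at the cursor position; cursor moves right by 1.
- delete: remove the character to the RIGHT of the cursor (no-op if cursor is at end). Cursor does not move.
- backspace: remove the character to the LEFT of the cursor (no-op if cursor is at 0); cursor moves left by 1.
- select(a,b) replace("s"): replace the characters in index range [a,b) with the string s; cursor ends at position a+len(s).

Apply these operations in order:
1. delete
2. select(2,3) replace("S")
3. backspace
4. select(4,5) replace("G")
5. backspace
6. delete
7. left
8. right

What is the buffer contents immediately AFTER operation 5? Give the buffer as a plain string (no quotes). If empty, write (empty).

Answer: PVYS

Derivation:
After op 1 (delete): buf='PVBYST' cursor=0
After op 2 (select(2,3) replace("S")): buf='PVSYST' cursor=3
After op 3 (backspace): buf='PVYST' cursor=2
After op 4 (select(4,5) replace("G")): buf='PVYSG' cursor=5
After op 5 (backspace): buf='PVYS' cursor=4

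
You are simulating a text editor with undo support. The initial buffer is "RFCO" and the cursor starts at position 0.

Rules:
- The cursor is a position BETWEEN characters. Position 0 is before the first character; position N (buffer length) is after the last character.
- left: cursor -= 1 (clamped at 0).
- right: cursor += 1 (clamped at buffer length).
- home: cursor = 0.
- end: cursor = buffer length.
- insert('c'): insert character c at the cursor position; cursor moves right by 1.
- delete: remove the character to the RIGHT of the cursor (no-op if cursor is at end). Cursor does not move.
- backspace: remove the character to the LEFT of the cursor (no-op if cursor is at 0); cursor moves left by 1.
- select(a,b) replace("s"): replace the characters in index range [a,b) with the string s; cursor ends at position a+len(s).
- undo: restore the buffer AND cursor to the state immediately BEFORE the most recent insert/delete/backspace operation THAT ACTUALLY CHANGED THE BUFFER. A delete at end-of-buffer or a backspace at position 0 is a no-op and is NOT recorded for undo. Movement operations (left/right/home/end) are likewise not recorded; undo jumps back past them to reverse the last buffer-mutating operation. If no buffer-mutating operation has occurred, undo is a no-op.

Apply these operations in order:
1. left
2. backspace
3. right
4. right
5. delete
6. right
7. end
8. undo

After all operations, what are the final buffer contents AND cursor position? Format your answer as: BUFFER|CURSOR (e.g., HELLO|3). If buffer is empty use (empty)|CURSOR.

After op 1 (left): buf='RFCO' cursor=0
After op 2 (backspace): buf='RFCO' cursor=0
After op 3 (right): buf='RFCO' cursor=1
After op 4 (right): buf='RFCO' cursor=2
After op 5 (delete): buf='RFO' cursor=2
After op 6 (right): buf='RFO' cursor=3
After op 7 (end): buf='RFO' cursor=3
After op 8 (undo): buf='RFCO' cursor=2

Answer: RFCO|2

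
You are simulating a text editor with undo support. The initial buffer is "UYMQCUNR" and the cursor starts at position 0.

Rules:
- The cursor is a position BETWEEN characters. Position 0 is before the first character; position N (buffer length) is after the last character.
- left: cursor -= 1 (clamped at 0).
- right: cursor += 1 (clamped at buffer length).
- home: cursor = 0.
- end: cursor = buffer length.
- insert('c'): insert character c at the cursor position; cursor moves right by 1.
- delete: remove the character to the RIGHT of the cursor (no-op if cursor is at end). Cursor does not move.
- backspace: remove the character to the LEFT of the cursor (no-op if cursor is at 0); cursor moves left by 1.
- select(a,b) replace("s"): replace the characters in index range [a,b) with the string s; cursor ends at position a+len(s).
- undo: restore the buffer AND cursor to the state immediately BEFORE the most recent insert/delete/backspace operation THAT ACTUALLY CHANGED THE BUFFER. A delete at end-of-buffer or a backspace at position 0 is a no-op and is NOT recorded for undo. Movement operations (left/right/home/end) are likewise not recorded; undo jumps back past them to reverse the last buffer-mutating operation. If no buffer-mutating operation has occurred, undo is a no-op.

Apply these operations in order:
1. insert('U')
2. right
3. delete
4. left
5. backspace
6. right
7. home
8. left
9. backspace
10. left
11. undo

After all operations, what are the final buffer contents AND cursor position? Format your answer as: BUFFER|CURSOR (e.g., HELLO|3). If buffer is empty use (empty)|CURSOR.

After op 1 (insert('U')): buf='UUYMQCUNR' cursor=1
After op 2 (right): buf='UUYMQCUNR' cursor=2
After op 3 (delete): buf='UUMQCUNR' cursor=2
After op 4 (left): buf='UUMQCUNR' cursor=1
After op 5 (backspace): buf='UMQCUNR' cursor=0
After op 6 (right): buf='UMQCUNR' cursor=1
After op 7 (home): buf='UMQCUNR' cursor=0
After op 8 (left): buf='UMQCUNR' cursor=0
After op 9 (backspace): buf='UMQCUNR' cursor=0
After op 10 (left): buf='UMQCUNR' cursor=0
After op 11 (undo): buf='UUMQCUNR' cursor=1

Answer: UUMQCUNR|1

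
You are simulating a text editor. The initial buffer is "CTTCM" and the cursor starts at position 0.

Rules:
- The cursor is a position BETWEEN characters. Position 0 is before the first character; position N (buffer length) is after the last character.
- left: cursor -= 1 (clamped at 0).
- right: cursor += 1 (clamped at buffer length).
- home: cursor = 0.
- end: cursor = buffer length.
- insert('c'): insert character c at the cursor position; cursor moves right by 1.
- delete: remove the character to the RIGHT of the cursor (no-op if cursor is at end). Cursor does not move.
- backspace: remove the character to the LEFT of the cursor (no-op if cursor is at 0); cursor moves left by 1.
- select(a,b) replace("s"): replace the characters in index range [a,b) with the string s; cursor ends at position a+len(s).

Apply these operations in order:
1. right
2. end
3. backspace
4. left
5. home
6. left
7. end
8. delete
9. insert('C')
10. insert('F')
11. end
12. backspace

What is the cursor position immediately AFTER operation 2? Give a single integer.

Answer: 5

Derivation:
After op 1 (right): buf='CTTCM' cursor=1
After op 2 (end): buf='CTTCM' cursor=5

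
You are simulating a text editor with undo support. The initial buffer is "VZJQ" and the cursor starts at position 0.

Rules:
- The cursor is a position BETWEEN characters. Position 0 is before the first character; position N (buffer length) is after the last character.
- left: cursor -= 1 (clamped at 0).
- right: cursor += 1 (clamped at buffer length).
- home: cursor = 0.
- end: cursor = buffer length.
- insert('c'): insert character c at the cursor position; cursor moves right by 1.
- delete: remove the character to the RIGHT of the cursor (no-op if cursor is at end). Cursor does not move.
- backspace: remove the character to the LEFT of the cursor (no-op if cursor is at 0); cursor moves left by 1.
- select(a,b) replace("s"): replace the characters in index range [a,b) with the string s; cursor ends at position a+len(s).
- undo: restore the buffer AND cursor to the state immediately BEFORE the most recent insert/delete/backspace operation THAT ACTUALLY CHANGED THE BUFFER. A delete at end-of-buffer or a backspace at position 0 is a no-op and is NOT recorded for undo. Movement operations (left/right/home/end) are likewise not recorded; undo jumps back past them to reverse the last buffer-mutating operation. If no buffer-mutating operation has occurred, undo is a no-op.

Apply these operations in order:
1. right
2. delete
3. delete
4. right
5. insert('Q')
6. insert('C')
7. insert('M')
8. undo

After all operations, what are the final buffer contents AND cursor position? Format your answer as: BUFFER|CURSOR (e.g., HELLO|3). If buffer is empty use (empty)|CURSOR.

After op 1 (right): buf='VZJQ' cursor=1
After op 2 (delete): buf='VJQ' cursor=1
After op 3 (delete): buf='VQ' cursor=1
After op 4 (right): buf='VQ' cursor=2
After op 5 (insert('Q')): buf='VQQ' cursor=3
After op 6 (insert('C')): buf='VQQC' cursor=4
After op 7 (insert('M')): buf='VQQCM' cursor=5
After op 8 (undo): buf='VQQC' cursor=4

Answer: VQQC|4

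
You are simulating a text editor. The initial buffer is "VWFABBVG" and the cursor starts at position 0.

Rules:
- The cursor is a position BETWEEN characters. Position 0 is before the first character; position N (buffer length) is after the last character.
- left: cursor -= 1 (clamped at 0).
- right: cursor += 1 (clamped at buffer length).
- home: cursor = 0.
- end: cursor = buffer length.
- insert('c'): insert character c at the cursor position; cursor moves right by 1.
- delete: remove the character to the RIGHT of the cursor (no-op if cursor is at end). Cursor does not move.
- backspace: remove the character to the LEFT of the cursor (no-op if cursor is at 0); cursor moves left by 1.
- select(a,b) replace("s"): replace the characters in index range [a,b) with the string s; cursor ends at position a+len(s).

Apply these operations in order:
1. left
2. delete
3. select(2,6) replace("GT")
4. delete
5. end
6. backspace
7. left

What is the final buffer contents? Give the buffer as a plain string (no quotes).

After op 1 (left): buf='VWFABBVG' cursor=0
After op 2 (delete): buf='WFABBVG' cursor=0
After op 3 (select(2,6) replace("GT")): buf='WFGTG' cursor=4
After op 4 (delete): buf='WFGT' cursor=4
After op 5 (end): buf='WFGT' cursor=4
After op 6 (backspace): buf='WFG' cursor=3
After op 7 (left): buf='WFG' cursor=2

Answer: WFG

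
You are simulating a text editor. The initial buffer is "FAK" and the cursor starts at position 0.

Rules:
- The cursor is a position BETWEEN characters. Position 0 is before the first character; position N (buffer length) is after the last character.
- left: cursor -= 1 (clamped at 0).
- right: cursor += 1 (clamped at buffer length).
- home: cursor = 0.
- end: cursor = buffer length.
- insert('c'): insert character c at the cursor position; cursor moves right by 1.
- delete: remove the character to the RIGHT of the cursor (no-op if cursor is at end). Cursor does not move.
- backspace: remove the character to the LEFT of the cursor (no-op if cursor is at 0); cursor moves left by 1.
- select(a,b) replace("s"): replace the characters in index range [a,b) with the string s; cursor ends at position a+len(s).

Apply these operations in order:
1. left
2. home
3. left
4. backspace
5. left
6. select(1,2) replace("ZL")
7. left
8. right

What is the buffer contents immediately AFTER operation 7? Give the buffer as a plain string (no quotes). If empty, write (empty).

After op 1 (left): buf='FAK' cursor=0
After op 2 (home): buf='FAK' cursor=0
After op 3 (left): buf='FAK' cursor=0
After op 4 (backspace): buf='FAK' cursor=0
After op 5 (left): buf='FAK' cursor=0
After op 6 (select(1,2) replace("ZL")): buf='FZLK' cursor=3
After op 7 (left): buf='FZLK' cursor=2

Answer: FZLK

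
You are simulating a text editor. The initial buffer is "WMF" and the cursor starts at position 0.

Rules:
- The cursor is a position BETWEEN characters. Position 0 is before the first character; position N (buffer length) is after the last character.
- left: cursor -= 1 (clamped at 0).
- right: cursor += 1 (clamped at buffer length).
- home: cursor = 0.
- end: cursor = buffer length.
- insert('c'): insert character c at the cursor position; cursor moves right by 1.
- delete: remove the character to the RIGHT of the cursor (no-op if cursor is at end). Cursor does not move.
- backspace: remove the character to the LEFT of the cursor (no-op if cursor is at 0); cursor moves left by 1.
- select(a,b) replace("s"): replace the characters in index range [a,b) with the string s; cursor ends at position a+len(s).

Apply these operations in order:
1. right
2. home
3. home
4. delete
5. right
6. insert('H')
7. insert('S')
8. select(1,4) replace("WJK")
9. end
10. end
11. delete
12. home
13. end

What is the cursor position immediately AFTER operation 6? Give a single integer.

After op 1 (right): buf='WMF' cursor=1
After op 2 (home): buf='WMF' cursor=0
After op 3 (home): buf='WMF' cursor=0
After op 4 (delete): buf='MF' cursor=0
After op 5 (right): buf='MF' cursor=1
After op 6 (insert('H')): buf='MHF' cursor=2

Answer: 2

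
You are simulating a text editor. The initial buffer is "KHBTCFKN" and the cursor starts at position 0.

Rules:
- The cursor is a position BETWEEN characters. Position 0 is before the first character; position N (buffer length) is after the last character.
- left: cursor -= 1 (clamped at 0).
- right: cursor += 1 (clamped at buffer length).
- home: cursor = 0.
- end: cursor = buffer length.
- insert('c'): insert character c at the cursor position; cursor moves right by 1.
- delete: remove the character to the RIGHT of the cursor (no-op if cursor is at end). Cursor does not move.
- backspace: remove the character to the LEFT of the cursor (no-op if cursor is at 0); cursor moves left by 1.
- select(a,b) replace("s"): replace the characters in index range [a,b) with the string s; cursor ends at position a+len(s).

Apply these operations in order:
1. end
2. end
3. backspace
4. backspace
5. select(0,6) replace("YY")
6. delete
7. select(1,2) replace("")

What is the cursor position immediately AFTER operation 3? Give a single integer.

After op 1 (end): buf='KHBTCFKN' cursor=8
After op 2 (end): buf='KHBTCFKN' cursor=8
After op 3 (backspace): buf='KHBTCFK' cursor=7

Answer: 7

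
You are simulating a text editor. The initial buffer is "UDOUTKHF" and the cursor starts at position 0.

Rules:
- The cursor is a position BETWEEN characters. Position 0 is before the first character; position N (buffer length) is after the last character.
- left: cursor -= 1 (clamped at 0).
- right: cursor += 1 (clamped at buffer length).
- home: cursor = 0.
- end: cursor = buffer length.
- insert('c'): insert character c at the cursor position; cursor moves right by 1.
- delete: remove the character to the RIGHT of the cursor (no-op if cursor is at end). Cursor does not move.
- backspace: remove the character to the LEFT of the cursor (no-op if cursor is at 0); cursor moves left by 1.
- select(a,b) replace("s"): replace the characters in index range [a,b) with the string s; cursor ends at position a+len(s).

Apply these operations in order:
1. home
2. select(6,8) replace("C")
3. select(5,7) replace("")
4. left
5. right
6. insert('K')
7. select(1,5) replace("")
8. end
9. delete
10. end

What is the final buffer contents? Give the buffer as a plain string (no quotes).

Answer: UK

Derivation:
After op 1 (home): buf='UDOUTKHF' cursor=0
After op 2 (select(6,8) replace("C")): buf='UDOUTKC' cursor=7
After op 3 (select(5,7) replace("")): buf='UDOUT' cursor=5
After op 4 (left): buf='UDOUT' cursor=4
After op 5 (right): buf='UDOUT' cursor=5
After op 6 (insert('K')): buf='UDOUTK' cursor=6
After op 7 (select(1,5) replace("")): buf='UK' cursor=1
After op 8 (end): buf='UK' cursor=2
After op 9 (delete): buf='UK' cursor=2
After op 10 (end): buf='UK' cursor=2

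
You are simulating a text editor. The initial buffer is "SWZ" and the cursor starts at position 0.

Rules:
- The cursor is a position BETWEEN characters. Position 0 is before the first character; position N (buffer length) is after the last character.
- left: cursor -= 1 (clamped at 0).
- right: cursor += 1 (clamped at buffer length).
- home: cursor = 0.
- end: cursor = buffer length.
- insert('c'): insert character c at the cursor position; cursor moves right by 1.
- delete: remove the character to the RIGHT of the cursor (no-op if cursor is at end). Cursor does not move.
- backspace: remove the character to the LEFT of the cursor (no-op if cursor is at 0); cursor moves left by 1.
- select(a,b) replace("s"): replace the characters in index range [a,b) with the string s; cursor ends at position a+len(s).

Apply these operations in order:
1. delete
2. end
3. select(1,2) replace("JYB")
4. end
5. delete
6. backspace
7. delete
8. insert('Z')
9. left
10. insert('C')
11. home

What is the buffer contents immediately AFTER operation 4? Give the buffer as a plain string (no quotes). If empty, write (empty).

After op 1 (delete): buf='WZ' cursor=0
After op 2 (end): buf='WZ' cursor=2
After op 3 (select(1,2) replace("JYB")): buf='WJYB' cursor=4
After op 4 (end): buf='WJYB' cursor=4

Answer: WJYB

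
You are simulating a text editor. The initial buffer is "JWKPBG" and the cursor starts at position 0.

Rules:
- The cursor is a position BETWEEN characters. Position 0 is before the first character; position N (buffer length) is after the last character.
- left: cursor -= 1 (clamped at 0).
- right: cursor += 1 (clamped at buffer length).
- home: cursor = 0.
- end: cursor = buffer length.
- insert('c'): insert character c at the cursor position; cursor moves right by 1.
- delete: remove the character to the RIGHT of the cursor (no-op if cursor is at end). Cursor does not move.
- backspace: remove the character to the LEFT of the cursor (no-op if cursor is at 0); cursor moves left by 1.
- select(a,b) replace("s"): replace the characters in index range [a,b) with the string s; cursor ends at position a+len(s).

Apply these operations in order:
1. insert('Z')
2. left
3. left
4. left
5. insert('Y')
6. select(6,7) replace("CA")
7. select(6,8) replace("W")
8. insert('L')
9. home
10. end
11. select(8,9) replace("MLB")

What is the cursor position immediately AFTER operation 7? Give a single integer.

After op 1 (insert('Z')): buf='ZJWKPBG' cursor=1
After op 2 (left): buf='ZJWKPBG' cursor=0
After op 3 (left): buf='ZJWKPBG' cursor=0
After op 4 (left): buf='ZJWKPBG' cursor=0
After op 5 (insert('Y')): buf='YZJWKPBG' cursor=1
After op 6 (select(6,7) replace("CA")): buf='YZJWKPCAG' cursor=8
After op 7 (select(6,8) replace("W")): buf='YZJWKPWG' cursor=7

Answer: 7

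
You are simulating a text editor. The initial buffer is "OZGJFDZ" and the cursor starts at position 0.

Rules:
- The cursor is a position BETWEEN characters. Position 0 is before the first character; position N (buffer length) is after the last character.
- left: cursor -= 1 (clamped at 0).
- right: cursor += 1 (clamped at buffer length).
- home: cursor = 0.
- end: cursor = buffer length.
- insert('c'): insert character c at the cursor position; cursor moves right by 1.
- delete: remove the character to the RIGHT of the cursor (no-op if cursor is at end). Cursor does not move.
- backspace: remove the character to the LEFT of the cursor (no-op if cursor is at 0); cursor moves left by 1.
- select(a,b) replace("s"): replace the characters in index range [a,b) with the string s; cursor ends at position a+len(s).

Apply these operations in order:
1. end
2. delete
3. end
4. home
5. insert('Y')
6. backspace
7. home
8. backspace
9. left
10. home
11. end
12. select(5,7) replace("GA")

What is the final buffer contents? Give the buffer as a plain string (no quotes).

Answer: OZGJFGA

Derivation:
After op 1 (end): buf='OZGJFDZ' cursor=7
After op 2 (delete): buf='OZGJFDZ' cursor=7
After op 3 (end): buf='OZGJFDZ' cursor=7
After op 4 (home): buf='OZGJFDZ' cursor=0
After op 5 (insert('Y')): buf='YOZGJFDZ' cursor=1
After op 6 (backspace): buf='OZGJFDZ' cursor=0
After op 7 (home): buf='OZGJFDZ' cursor=0
After op 8 (backspace): buf='OZGJFDZ' cursor=0
After op 9 (left): buf='OZGJFDZ' cursor=0
After op 10 (home): buf='OZGJFDZ' cursor=0
After op 11 (end): buf='OZGJFDZ' cursor=7
After op 12 (select(5,7) replace("GA")): buf='OZGJFGA' cursor=7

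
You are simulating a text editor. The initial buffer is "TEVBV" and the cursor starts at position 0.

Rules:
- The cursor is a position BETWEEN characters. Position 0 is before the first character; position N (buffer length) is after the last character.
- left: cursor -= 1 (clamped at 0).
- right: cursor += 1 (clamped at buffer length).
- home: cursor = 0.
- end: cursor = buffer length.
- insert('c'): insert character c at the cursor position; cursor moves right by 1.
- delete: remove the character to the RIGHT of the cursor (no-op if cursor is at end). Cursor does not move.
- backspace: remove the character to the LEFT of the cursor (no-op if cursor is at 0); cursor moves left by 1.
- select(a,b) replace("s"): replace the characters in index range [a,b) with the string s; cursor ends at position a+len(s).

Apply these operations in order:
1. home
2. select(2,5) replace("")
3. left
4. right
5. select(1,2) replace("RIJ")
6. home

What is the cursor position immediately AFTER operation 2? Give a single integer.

After op 1 (home): buf='TEVBV' cursor=0
After op 2 (select(2,5) replace("")): buf='TE' cursor=2

Answer: 2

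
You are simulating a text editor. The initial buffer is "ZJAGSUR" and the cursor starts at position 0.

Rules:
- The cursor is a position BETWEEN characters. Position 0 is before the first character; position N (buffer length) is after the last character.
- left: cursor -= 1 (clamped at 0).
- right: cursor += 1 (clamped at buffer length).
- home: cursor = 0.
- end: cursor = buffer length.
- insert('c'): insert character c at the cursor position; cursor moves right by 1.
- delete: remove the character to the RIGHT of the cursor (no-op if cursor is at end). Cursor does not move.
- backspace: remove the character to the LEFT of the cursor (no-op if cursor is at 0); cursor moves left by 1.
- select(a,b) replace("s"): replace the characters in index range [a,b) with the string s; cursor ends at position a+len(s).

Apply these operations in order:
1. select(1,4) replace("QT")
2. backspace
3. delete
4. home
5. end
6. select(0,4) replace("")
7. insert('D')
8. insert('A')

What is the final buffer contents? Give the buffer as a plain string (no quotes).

After op 1 (select(1,4) replace("QT")): buf='ZQTSUR' cursor=3
After op 2 (backspace): buf='ZQSUR' cursor=2
After op 3 (delete): buf='ZQUR' cursor=2
After op 4 (home): buf='ZQUR' cursor=0
After op 5 (end): buf='ZQUR' cursor=4
After op 6 (select(0,4) replace("")): buf='(empty)' cursor=0
After op 7 (insert('D')): buf='D' cursor=1
After op 8 (insert('A')): buf='DA' cursor=2

Answer: DA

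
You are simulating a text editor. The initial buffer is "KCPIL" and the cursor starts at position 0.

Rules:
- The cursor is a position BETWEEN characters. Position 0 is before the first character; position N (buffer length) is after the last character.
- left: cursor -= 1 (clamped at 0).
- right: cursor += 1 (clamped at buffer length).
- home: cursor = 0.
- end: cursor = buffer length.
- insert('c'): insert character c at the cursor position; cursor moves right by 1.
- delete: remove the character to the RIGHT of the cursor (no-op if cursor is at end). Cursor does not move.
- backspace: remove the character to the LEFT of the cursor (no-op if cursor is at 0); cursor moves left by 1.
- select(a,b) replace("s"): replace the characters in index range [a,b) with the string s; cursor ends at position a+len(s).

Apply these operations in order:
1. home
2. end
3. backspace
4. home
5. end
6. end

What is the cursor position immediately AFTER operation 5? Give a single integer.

After op 1 (home): buf='KCPIL' cursor=0
After op 2 (end): buf='KCPIL' cursor=5
After op 3 (backspace): buf='KCPI' cursor=4
After op 4 (home): buf='KCPI' cursor=0
After op 5 (end): buf='KCPI' cursor=4

Answer: 4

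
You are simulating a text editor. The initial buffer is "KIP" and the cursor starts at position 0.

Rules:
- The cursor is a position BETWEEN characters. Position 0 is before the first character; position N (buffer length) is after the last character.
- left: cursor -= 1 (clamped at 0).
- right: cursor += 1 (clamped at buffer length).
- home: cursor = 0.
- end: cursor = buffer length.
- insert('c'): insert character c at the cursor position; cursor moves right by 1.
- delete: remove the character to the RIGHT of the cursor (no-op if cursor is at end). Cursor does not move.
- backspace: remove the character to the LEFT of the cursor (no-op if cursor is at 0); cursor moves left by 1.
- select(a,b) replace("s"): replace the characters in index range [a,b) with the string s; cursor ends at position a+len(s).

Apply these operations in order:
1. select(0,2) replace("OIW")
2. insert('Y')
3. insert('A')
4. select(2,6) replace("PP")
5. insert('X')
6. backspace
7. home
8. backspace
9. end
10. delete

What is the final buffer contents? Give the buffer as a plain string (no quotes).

After op 1 (select(0,2) replace("OIW")): buf='OIWP' cursor=3
After op 2 (insert('Y')): buf='OIWYP' cursor=4
After op 3 (insert('A')): buf='OIWYAP' cursor=5
After op 4 (select(2,6) replace("PP")): buf='OIPP' cursor=4
After op 5 (insert('X')): buf='OIPPX' cursor=5
After op 6 (backspace): buf='OIPP' cursor=4
After op 7 (home): buf='OIPP' cursor=0
After op 8 (backspace): buf='OIPP' cursor=0
After op 9 (end): buf='OIPP' cursor=4
After op 10 (delete): buf='OIPP' cursor=4

Answer: OIPP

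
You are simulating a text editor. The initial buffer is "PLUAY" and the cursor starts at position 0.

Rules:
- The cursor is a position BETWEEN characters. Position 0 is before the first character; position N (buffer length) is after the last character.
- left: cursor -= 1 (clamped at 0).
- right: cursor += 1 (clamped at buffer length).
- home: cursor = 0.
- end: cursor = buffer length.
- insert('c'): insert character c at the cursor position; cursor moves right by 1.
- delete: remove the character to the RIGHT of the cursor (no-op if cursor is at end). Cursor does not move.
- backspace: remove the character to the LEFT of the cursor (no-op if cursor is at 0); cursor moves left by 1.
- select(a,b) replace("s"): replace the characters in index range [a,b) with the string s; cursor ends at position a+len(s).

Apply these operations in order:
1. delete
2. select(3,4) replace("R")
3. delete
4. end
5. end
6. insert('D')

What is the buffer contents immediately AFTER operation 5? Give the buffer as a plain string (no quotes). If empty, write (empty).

Answer: LUAR

Derivation:
After op 1 (delete): buf='LUAY' cursor=0
After op 2 (select(3,4) replace("R")): buf='LUAR' cursor=4
After op 3 (delete): buf='LUAR' cursor=4
After op 4 (end): buf='LUAR' cursor=4
After op 5 (end): buf='LUAR' cursor=4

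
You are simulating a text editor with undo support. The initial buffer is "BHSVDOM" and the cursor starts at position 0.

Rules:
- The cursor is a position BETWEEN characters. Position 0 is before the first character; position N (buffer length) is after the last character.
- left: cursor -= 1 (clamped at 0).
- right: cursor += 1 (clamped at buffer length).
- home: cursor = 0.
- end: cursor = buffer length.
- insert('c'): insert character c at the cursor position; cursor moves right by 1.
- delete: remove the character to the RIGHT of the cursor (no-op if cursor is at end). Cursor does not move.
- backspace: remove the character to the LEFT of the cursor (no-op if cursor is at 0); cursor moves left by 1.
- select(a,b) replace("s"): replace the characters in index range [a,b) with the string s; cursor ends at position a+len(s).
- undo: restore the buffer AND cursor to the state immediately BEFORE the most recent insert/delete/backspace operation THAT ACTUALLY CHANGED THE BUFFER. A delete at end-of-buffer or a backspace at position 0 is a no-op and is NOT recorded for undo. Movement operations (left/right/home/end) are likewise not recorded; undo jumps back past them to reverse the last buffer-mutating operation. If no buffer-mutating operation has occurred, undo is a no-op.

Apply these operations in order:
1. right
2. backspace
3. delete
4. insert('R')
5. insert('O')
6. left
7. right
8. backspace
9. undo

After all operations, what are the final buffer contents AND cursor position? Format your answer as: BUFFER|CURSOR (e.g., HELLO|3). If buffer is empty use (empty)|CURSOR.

Answer: ROSVDOM|2

Derivation:
After op 1 (right): buf='BHSVDOM' cursor=1
After op 2 (backspace): buf='HSVDOM' cursor=0
After op 3 (delete): buf='SVDOM' cursor=0
After op 4 (insert('R')): buf='RSVDOM' cursor=1
After op 5 (insert('O')): buf='ROSVDOM' cursor=2
After op 6 (left): buf='ROSVDOM' cursor=1
After op 7 (right): buf='ROSVDOM' cursor=2
After op 8 (backspace): buf='RSVDOM' cursor=1
After op 9 (undo): buf='ROSVDOM' cursor=2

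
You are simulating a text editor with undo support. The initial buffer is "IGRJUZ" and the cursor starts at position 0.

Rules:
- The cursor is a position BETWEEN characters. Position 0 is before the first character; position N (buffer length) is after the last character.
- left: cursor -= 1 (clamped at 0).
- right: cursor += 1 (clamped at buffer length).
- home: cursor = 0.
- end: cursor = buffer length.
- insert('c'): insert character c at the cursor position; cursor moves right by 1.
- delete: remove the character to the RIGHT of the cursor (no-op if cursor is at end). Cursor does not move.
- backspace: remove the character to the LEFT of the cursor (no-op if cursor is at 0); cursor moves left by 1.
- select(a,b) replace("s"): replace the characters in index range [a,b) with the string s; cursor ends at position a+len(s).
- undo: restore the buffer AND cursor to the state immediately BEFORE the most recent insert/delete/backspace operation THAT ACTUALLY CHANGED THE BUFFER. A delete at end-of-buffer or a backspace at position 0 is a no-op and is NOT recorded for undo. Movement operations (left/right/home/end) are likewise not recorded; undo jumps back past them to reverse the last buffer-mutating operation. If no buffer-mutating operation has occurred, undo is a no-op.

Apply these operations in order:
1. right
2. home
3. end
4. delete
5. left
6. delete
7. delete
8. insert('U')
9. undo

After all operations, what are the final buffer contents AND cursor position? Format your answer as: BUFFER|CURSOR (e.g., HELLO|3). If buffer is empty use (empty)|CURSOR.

After op 1 (right): buf='IGRJUZ' cursor=1
After op 2 (home): buf='IGRJUZ' cursor=0
After op 3 (end): buf='IGRJUZ' cursor=6
After op 4 (delete): buf='IGRJUZ' cursor=6
After op 5 (left): buf='IGRJUZ' cursor=5
After op 6 (delete): buf='IGRJU' cursor=5
After op 7 (delete): buf='IGRJU' cursor=5
After op 8 (insert('U')): buf='IGRJUU' cursor=6
After op 9 (undo): buf='IGRJU' cursor=5

Answer: IGRJU|5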